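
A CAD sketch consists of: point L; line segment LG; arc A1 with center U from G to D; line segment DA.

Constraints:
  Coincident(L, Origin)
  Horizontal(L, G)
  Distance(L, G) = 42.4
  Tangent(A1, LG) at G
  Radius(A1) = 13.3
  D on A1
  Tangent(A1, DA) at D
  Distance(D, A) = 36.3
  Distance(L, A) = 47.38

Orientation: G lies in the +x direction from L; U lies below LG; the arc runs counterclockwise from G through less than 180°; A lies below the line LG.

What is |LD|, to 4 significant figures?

31.14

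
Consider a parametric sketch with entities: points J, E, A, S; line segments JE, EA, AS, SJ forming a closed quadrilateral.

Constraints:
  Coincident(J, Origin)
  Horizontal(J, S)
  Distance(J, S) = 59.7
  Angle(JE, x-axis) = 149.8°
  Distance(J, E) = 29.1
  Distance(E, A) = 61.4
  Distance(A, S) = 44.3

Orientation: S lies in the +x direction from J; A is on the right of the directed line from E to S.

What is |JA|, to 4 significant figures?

32.96

J is at the origin; JS is horizontal with |JS| = 59.7 and S in +x, so S = (59.7, 0). JE runs at 149.8° with |JE| = 29.1, so E = (-25.15, 14.64). A is determined by |EA| = 61.4 and |AS| = 44.3 together: it lies at the intersection of circle(E, 61.4) and circle(S, 44.3). With |ES| = 86.10, the foot of the radical line on ES is 53.55 from E and the perpendicular offset is √(61.4² − 53.55²) = 30.04. Taking the right-of-ES solution: A = (22.51, -24.07).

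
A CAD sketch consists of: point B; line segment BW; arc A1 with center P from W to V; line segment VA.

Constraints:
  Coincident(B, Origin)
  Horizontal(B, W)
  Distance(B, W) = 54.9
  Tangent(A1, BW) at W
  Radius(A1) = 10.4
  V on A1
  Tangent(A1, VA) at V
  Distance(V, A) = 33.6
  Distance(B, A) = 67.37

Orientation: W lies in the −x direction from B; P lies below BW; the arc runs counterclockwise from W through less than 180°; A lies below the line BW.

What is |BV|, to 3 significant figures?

66.0

B is at the origin; B and W share the same y with |BW| = 54.9 and W on the −x side, so W = (-54.9, 0.00). A1 meets BW tangentially, so PW is at right angles to BW, so P = W + (0, -10.4) = (-54.9, -10.4). Since PV ⟂ VA (tangency), |PA| = √(10.4² + 33.6²) = 35.2 regardless of where V sits on A1. So A lies on both circle(B, 67.37) and circle(P, 35.2); the below-BW intersection is A = (-49.9, -45.2). V is the foot of the tangent from A: V = (-64.3, -14.8).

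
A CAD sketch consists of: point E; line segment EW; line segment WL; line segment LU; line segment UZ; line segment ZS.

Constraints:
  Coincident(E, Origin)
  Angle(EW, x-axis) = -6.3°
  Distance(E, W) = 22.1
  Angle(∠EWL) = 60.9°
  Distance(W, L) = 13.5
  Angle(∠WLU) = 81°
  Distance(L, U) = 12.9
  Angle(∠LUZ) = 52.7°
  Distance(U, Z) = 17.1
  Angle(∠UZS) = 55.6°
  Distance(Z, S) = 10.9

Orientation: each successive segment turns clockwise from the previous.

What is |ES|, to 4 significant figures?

20.70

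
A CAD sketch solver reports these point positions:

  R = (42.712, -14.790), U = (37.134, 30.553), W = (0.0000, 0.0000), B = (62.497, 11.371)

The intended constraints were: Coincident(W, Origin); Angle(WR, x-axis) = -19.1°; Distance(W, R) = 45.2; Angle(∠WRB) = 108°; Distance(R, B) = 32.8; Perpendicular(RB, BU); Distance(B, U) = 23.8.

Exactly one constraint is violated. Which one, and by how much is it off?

Distance(B, U) = 23.8 — off by 8.00.

W = (0.00, 0.00) ✓; WR at -19.10° ✓; |WR| = 45.20 ✓; ∠WRB = 108.0° ✓; |RB| = 32.80 ✓; ∠(RB, BU) = 90.00° ✓; |BU| = 31.80 ✗.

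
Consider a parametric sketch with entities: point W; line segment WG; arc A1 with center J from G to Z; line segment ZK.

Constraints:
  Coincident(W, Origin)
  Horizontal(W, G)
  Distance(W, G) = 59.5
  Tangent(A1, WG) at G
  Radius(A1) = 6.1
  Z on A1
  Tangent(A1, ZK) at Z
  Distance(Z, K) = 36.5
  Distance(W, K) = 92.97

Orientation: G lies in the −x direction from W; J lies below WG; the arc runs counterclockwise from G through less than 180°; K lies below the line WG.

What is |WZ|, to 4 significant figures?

64.12

W is at the origin; W and G share the same y with |WG| = 59.5 and G on the −x side, so G = (-59.50, 0.000). A1 meets WG tangentially, so JG is at right angles to WG, so J = G + (0, -6.1) = (-59.50, -6.100). Since JZ ⟂ ZK (tangency), |JK| = √(6.1² + 36.5²) = 37.01 regardless of where Z sits on A1. So K lies on both circle(W, 92.97) and circle(J, 37.01); the below-WG intersection is K = (-88.16, -29.51). Z is the foot of the tangent from K: Z = (-64.08, -2.076).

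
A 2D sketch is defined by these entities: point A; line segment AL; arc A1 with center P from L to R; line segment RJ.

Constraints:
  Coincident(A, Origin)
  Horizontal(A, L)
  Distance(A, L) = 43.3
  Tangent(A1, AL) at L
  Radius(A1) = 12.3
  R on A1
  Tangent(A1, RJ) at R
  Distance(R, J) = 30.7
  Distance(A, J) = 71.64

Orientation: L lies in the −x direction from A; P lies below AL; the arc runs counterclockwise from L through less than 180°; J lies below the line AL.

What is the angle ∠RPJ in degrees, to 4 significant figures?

68.17°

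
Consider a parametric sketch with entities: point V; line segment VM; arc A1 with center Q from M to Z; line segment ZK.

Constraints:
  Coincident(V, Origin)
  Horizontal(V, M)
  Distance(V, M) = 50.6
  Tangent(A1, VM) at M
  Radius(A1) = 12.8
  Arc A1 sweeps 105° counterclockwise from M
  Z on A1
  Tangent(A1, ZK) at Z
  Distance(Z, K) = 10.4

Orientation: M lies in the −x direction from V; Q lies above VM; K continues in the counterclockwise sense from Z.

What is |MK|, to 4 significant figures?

27.89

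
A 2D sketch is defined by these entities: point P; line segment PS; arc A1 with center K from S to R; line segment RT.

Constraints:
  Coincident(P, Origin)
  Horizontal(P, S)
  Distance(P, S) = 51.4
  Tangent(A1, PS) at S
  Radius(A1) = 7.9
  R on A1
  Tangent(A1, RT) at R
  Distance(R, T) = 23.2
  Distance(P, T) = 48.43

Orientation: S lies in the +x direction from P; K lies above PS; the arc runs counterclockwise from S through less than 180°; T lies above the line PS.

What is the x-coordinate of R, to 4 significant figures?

56.51

Checks: ∠(KS, SP) = 90.00° ✓; |KS| = 7.900 ✓; |KR| = 7.900 ✓; ∠(KR, RT) = 90.00° ✓; |RT| = 23.20 ✓; |PT| = 48.43 ✓.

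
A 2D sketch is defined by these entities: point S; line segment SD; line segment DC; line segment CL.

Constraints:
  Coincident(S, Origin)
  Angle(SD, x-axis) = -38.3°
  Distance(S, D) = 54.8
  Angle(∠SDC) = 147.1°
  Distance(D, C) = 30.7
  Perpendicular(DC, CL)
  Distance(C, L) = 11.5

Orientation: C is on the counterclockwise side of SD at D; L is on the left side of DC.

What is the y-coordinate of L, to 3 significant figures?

-25.4

∠SDC = 147.1°, so DC runs at -38.3° + (180° − 147.1°) = -5.40° from the x-axis; with |DC| = 30.7, C = D + 30.7·(cos -5.40°, sin -5.40°) = (73.6, -36.9). DC is perpendicular to CL; with |CL| = 11.5 on the left of DC, L = C + 11.5·(0.0941, 0.996) = (74.7, -25.4). So L.y = -25.4.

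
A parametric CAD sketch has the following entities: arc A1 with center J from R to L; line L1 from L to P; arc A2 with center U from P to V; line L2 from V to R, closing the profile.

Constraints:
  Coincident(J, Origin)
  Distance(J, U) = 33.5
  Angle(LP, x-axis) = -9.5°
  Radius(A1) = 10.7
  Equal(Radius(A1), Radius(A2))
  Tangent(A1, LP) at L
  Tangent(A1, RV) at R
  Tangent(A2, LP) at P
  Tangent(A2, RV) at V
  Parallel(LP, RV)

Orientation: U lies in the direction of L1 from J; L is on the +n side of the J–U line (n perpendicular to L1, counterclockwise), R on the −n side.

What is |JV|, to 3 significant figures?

35.2

Tangency of A1 to both parallel lines with radius 10.7 puts L and R at J ± 10.7·n: L = (1.77, 10.6), R = (-1.77, -10.6). Equal radii place P and V the same way about U: P = U + 10.7·n = (34.8, 5.02), V = U − 10.7·n = (31.3, -16.1). Then |JV| = |V − J| = 35.2.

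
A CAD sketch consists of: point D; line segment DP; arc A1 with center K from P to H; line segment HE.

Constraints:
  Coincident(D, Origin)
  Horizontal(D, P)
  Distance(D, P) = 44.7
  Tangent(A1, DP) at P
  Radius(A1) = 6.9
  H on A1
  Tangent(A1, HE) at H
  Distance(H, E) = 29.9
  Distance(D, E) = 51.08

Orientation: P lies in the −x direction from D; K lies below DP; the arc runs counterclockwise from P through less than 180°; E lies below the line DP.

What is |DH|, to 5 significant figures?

51.737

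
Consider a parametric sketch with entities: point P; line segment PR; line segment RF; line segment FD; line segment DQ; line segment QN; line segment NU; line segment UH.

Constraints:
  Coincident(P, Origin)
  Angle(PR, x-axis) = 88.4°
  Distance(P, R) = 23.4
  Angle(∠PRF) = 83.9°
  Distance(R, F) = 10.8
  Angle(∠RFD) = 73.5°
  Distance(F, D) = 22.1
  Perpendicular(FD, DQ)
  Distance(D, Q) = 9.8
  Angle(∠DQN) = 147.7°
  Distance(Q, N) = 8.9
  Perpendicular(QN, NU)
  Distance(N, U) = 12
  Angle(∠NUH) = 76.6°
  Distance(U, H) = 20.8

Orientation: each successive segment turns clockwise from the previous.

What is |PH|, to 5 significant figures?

5.6093

P is at the origin; PR runs at 88.4° with length 23.4, so R = (0.65337, 23.391). ∠PRF = 83.9° gives RF at -7.7000° from the x-axis; with |RF| = 10.8, F = (11.356, 21.944). ∠RFD = 73.5° gives FD at -114.20° from the x-axis; with |FD| = 22.1, D = (2.2967, 1.7860). FD is perpendicular to DQ, so DQ runs at 155.80°; with |DQ| = 9.8, Q = (-6.6421, 5.8032). ∠DQN = 147.7° gives QN at 123.50° from the x-axis; with |QN| = 8.9, N = (-11.554, 13.225). QN ⟂ NU, so NU runs at 33.500°; with |NU| = 12.0, U = (-1.5477, 19.848). ∠NUH = 76.6° gives UH at -69.900° from the x-axis; with |UH| = 20.8, H = (5.6004, 0.31488). Then |PH| = |H − P| = 5.6093.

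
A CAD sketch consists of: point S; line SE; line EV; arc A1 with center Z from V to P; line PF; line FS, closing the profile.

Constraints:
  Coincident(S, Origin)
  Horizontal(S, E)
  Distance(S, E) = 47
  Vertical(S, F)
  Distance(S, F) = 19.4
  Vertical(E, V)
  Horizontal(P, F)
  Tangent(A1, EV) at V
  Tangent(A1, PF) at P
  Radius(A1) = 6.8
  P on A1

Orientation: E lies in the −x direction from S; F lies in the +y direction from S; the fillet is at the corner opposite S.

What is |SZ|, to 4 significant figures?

42.13

S is at the origin; SE is horizontal with |SE| = 47.0 and E on the −x side, so E = (-47.00, 0.000). SF is vertical with |SF| = 19.4 and F on the +y side, so F = (0.000, 19.40). The virtual corner opposite S is at (-47.00, 19.40). The tangent condition forces ZV to be normal to EV and tangency of A1 to PF means the radius ZP is perpendicular to PF, with radius 6.8, so the center Z sits 6.8 in from both sides at Z = (-40.20, 12.60). Then |SZ| = |Z − S| = 42.13.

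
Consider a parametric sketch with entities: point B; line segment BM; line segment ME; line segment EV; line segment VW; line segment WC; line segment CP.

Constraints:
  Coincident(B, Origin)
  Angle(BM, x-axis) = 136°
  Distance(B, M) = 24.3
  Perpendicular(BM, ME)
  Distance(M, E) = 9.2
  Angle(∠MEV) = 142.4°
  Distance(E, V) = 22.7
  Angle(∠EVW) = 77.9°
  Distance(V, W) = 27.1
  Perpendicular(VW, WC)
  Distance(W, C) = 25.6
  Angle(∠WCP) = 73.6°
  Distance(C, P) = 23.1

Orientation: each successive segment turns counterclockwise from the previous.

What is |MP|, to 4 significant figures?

11.36

The perpendicularity gives WC at right angles to VW, so WC runs at 95.70°; with |WC| = 25.6, C = (-1.978, 15.87). ∠WCP = 73.6° gives CP at -157.9° from the x-axis; with |CP| = 23.1, P = (-23.38, 7.178). Then |MP| = |P − M| = 11.36.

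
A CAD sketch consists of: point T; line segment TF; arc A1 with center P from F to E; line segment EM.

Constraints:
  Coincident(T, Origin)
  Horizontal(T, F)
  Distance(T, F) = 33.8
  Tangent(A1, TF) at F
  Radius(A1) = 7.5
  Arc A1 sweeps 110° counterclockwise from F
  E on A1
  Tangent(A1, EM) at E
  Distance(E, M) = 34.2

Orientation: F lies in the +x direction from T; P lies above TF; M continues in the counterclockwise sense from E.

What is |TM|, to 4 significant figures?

51.29

T is at the origin; T and F share the same y with |TF| = 33.8 and F on the +x side, so F = (33.80, 0.000). Since A1 is tangent to TF there, PF ⟂ TF, so P = F + (0, 7.5) = (33.80, 7.500). On A1, F sits at bearing -90° from P; a 110° counterclockwise sweep puts E at bearing 20°, so E = P + 7.5·(cos 20°, sin 20°) = (40.85, 10.07). Tangency of A1 to EM means the radius PE is perpendicular to EM, so EM runs along (−sin 20°, cos 20°); with |EM| = 34.2, M = (29.15, 42.20). Then |TM| = |M − T| = 51.29.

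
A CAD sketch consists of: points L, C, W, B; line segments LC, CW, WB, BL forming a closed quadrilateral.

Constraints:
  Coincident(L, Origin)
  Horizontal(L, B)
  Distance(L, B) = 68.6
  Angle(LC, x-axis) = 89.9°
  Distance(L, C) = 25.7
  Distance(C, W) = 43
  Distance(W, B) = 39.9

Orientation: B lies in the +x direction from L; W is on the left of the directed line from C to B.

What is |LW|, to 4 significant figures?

52.50

Checks: |CW| = 43.00 ✓; |WB| = 39.90 ✓.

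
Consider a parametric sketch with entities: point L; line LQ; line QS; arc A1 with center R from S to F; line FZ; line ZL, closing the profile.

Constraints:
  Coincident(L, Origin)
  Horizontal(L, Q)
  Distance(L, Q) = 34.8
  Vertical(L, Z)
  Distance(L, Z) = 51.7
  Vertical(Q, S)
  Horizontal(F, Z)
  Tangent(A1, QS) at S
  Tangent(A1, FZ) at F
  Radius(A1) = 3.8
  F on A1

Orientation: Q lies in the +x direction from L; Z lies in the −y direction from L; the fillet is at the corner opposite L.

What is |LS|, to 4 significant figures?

59.21

L is at the origin; L and Q share the same y with |LQ| = 34.8 and Q on the +x side, so Q = (34.80, 0.000). LZ is vertical with |LZ| = 51.7 and Z on the −y side, so Z = (0.000, -51.70). The virtual corner opposite L is at (34.80, -51.70). The tangent condition forces RS to be normal to QS and A1 meets FZ tangentially, so RF is at right angles to FZ, with radius 3.8, so the center R sits 3.8 in from both sides at R = (31.00, -47.90). That places the tangent points at S = (34.80, -47.90) on QS and F = (31.00, -51.70) on FZ. Then |LS| = |S − L| = 59.21.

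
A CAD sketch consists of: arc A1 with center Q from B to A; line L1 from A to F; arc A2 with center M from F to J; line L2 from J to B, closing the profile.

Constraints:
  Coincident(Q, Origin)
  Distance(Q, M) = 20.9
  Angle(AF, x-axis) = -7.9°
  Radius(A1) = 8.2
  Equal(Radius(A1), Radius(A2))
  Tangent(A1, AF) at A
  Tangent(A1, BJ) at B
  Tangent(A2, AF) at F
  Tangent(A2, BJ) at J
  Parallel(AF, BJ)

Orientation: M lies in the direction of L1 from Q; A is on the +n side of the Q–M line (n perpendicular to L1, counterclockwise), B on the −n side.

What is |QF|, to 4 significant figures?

22.45

The slot axis is L1's direction at -7.9°, so u = (cos -7.9°, sin -7.9°) = (0.9905, -0.1374) and n = (−sin -7.9°, cos -7.9°) = (0.1374, 0.9905). Q is at the origin and M lies 20.9 along u from Q, so M = 20.9·u = (20.70, -2.873). Tangency of A1 to both parallel lines with radius 8.2 puts A and B at Q ± 8.2·n: A = (1.127, 8.122), B = (-1.127, -8.122). Equal radii place F and J the same way about M: F = M + 8.2·n = (21.83, 5.250), J = M − 8.2·n = (19.57, -10.99). Then |QF| = |F − Q| = 22.45.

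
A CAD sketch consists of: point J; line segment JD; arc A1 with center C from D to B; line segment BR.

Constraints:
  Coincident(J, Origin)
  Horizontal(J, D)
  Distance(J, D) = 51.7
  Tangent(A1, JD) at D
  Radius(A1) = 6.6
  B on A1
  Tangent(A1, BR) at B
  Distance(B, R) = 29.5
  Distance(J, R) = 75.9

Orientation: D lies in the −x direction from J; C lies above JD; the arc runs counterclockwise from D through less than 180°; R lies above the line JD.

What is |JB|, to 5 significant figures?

48.651

Checks: |CD| = 6.600 ✓; |CB| = 6.600 ✓; ∠(CB, BR) = 90.00° ✓; |BR| = 29.50 ✓; |JR| = 75.90 ✓.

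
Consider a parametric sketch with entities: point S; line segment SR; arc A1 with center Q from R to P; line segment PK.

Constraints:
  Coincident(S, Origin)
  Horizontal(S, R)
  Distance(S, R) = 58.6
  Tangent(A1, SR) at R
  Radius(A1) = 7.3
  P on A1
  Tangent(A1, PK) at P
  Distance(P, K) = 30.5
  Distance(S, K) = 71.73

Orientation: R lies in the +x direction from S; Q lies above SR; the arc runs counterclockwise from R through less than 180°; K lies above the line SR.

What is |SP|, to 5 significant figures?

66.344

Checks: |QP| = 7.300 ✓; ∠(QP, PK) = 90.00° ✓; |PK| = 30.50 ✓; |SK| = 71.73 ✓.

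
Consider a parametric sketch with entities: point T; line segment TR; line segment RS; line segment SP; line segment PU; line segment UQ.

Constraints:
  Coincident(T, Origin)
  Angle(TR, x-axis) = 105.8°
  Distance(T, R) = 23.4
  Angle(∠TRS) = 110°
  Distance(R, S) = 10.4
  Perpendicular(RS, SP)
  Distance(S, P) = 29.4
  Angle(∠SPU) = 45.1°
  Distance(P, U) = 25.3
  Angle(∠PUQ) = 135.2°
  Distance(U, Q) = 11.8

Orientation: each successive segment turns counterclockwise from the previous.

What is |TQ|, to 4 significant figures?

22.25

T is at the origin; TR runs at 105.8° with length 23.4, so R = (-6.371, 22.52). ∠TRS = 110.0° gives RS at 175.8° from the x-axis; with |RS| = 10.4, S = (-16.74, 23.28). RS is perpendicular to SP, so SP runs at -94.20°; with |SP| = 29.4, P = (-18.90, -6.043). ∠SPU = 45.1° gives PU at 40.70° from the x-axis; with |PU| = 25.3, U = (0.2842, 10.45). ∠PUQ = 135.2° gives UQ at 85.50° from the x-axis; with |UQ| = 11.8, Q = (1.210, 22.22). Then |TQ| = |Q − T| = 22.25.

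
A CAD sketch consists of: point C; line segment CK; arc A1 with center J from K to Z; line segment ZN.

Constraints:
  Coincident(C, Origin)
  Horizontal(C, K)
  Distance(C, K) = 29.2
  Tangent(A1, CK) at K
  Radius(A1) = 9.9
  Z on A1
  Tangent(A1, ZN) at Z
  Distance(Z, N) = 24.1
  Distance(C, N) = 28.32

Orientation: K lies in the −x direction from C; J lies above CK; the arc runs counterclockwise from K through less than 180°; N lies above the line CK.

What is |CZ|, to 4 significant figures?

21.10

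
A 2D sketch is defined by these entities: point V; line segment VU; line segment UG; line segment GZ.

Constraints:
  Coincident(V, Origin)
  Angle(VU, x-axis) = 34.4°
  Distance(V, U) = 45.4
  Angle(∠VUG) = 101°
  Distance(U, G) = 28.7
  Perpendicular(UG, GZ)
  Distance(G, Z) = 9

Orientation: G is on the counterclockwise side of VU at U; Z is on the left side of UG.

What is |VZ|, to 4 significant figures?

51.58

V is at the origin; VU runs at 34.4° with length 45.4, so U = 45.4·(cos 34.4°, sin 34.4°) = (37.46, 25.65). ∠VUG = 101.0°, so UG runs at 34.4° + (180° − 101.0°) = 113.4° from the x-axis; with |UG| = 28.7, G = U + 28.7·(cos 113.4°, sin 113.4°) = (26.06, 51.99). The perpendicularity gives GZ at right angles to UG; with |GZ| = 9.0 on the left of UG, Z = G + 9.0·(-0.9178, -0.3971) = (17.80, 48.41). Then |VZ| = |Z − V| = 51.58.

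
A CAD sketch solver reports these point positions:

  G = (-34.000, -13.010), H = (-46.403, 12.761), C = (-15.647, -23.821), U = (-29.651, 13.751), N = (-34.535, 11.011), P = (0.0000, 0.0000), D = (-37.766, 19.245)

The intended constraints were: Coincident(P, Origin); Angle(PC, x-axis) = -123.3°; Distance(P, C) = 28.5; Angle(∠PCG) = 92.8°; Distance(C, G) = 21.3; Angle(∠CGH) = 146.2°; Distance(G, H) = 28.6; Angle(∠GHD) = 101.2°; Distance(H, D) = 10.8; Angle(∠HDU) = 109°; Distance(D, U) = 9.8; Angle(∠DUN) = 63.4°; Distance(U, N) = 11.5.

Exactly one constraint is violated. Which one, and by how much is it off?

Distance(U, N) = 11.5 — off by 5.90.

P = (0.00, 0.00) ✓; PC at -123.3° ✓; |PC| = 28.50 ✓; ∠PCG = 92.80° ✓; |CG| = 21.30 ✓; ∠CGH = 146.2° ✓; |GH| = 28.60 ✓; ∠GHD = 101.2° ✓; |HD| = 10.80 ✓; ∠HDU = 109.0° ✓; |DU| = 9.800 ✓; ∠DUN = 63.39° ✓; |UN| = 5.600 ✗.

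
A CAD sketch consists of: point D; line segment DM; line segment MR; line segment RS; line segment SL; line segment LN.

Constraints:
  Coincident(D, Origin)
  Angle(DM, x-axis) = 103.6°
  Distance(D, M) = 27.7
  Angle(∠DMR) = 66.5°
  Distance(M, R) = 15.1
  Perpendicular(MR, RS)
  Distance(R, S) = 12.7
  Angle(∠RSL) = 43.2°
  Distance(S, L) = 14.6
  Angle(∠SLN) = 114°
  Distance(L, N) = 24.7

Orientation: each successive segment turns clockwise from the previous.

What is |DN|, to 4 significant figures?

46.26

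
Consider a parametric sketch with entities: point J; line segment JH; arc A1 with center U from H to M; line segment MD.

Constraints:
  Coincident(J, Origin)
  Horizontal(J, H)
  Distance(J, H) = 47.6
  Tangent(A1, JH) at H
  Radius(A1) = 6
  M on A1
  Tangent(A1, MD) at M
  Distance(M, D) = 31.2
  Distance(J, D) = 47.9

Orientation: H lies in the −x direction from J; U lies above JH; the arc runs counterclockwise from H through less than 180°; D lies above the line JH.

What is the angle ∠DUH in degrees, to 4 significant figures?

153.3°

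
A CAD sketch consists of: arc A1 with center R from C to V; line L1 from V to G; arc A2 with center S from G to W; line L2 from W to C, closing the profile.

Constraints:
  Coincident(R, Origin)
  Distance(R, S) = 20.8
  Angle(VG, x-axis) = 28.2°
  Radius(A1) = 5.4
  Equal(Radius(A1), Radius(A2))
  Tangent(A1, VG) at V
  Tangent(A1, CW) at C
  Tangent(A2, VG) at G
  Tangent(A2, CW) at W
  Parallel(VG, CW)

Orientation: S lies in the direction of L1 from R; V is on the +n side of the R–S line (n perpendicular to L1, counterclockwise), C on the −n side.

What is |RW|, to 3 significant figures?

21.5

The slot axis is L1's direction at 28.2°, so u = (cos 28.2°, sin 28.2°) = (0.881, 0.473) and n = (−sin 28.2°, cos 28.2°) = (-0.473, 0.881). R is at the origin and S lies 20.8 along u from R, so S = 20.8·u = (18.3, 9.83). Tangency of A1 to both parallel lines with radius 5.4 puts V and C at R ± 5.4·n: V = (-2.55, 4.76), C = (2.55, -4.76). Equal radii place G and W the same way about S: G = S + 5.4·n = (15.8, 14.6), W = S − 5.4·n = (20.9, 5.07). Then |RW| = |W − R| = 21.5.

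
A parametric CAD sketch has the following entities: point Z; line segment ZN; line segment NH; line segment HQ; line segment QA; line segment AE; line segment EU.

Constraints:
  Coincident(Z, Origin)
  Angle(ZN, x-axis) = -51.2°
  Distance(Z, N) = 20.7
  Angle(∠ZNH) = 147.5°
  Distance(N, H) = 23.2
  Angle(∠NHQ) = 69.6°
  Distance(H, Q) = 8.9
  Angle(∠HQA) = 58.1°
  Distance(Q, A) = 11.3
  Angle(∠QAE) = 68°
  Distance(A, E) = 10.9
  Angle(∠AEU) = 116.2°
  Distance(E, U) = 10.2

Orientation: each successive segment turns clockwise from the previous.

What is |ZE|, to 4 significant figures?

43.68

∠HQA = 58.1° gives QA at 44.00° from the x-axis; with |QA| = 11.3, A = (15.01, -29.17). ∠QAE = 68.0° gives AE at -68.00° from the x-axis; with |AE| = 10.9, E = (19.10, -39.28). Then |ZE| = |E − Z| = 43.68.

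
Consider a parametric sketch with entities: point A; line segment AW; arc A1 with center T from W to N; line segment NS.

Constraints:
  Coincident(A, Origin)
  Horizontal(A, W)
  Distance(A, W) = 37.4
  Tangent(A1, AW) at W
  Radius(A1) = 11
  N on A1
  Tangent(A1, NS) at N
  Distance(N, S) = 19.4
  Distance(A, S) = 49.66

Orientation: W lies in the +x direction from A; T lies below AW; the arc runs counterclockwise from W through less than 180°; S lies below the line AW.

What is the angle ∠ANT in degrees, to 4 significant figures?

121.6°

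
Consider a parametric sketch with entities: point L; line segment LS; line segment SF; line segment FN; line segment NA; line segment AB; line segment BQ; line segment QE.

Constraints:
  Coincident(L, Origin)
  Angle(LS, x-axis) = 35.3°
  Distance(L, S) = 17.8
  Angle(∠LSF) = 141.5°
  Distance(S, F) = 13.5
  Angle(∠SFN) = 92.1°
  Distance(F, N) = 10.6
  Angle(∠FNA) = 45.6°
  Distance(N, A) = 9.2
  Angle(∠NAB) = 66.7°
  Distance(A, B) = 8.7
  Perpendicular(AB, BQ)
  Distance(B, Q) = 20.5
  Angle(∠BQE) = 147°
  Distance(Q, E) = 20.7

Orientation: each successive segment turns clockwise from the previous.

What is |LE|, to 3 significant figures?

44.8

L is at the origin; LS runs at 35.3° with length 17.8, so S = (14.5, 10.3). ∠LSF = 141.5° gives SF at -3.20° from the x-axis; with |SF| = 13.5, F = (28.0, 9.53). ∠SFN = 92.1° gives FN at -91.1° from the x-axis; with |FN| = 10.6, N = (27.8, -1.07). ∠FNA = 45.6° gives NA at 134° from the x-axis; with |NA| = 9.2, A = (21.4, 5.50). ∠NAB = 66.7° gives AB at 21.2° from the x-axis; with |AB| = 8.7, B = (29.5, 8.64). AB is perpendicular to BQ, so BQ runs at -68.8°; with |BQ| = 20.5, Q = (36.9, -10.5). ∠BQE = 147.0° gives QE at -102° from the x-axis; with |QE| = 20.7, E = (32.6, -30.7). Then |LE| = |E − L| = 44.8.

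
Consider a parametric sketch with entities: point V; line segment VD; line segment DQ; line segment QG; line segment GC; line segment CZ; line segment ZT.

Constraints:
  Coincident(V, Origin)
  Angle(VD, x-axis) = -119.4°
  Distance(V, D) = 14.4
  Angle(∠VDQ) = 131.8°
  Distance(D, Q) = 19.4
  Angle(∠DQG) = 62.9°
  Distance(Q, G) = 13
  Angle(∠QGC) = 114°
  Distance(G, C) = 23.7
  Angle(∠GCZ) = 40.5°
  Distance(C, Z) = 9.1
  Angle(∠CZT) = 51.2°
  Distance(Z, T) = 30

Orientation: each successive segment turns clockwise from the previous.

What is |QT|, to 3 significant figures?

41.7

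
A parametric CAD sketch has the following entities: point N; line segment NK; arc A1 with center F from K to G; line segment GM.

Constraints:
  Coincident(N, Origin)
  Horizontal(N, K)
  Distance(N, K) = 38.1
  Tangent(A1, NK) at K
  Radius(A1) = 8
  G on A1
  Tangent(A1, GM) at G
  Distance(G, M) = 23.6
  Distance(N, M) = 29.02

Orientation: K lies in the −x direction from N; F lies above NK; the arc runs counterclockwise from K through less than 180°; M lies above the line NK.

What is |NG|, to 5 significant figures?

31.729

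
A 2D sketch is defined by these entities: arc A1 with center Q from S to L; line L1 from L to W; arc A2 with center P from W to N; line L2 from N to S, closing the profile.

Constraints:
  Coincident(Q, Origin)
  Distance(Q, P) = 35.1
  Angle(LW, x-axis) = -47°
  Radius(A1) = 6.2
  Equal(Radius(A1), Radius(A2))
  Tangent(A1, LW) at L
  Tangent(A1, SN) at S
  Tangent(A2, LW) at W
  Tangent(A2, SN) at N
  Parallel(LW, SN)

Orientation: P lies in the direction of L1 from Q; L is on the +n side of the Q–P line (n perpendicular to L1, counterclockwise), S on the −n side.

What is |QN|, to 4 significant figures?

35.64

The slot axis is L1's direction at -47.0°, so u = (cos -47.0°, sin -47.0°) = (0.6820, -0.7314) and n = (−sin -47.0°, cos -47.0°) = (0.7314, 0.6820). Q is at the origin and P lies 35.1 along u from Q, so P = 35.1·u = (23.94, -25.67). Tangency of A1 to both parallel lines with radius 6.2 puts L and S at Q ± 6.2·n: L = (4.534, 4.228), S = (-4.534, -4.228). Equal radii place W and N the same way about P: W = P + 6.2·n = (28.47, -21.44), N = P − 6.2·n = (19.40, -29.90). Then |QN| = |N − Q| = 35.64.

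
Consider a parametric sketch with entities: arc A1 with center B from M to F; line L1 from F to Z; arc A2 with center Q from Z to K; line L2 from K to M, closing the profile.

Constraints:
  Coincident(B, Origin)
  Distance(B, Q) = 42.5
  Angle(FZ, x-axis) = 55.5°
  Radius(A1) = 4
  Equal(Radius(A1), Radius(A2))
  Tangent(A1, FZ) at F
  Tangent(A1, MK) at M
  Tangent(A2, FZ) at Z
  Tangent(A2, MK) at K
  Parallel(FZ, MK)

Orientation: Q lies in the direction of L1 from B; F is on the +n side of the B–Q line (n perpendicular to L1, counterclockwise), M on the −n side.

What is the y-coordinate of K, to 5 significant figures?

32.760

The slot axis is L1's direction at 55.5°, so u = (cos 55.5°, sin 55.5°) = (0.56641, 0.82413) and n = (−sin 55.5°, cos 55.5°) = (-0.82413, 0.56641). B is at the origin and Q lies 42.5 along u from B, so Q = 42.5·u = (24.072, 35.025). Tangency of A1 to both parallel lines with radius 4.0 puts F and M at B ± 4.0·n: F = (-3.2965, 2.2656), M = (3.2965, -2.2656). Equal radii place Z and K the same way about Q: Z = Q + 4.0·n = (20.776, 37.291), K = Q − 4.0·n = (27.369, 32.760). So K.y = 32.760.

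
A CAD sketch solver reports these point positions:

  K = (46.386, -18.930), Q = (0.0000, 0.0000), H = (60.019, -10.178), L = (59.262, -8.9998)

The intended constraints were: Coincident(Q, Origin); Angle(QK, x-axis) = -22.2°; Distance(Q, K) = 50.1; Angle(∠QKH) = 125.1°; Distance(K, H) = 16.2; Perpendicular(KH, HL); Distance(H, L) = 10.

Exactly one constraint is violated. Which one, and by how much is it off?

Distance(H, L) = 10 — off by 8.60.

Q = (0.00, 0.00) ✓; QK at -22.20° ✓; |QK| = 50.10 ✓; ∠QKH = 125.1° ✓; |KH| = 16.20 ✓; ∠(KH, HL) = 90.02° ✓; |HL| = 1.400 ✗.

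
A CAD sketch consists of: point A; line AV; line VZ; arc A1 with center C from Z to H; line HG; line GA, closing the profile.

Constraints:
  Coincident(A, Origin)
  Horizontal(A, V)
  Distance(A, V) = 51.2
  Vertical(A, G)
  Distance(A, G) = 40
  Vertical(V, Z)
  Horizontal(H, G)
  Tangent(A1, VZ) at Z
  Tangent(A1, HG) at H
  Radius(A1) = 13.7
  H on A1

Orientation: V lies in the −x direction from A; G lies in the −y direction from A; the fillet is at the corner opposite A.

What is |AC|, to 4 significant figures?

45.80

A is at the origin; AV is horizontal with |AV| = 51.2 and V on the −x side, so V = (-51.20, 0.000). A and G share the same x with |AG| = 40.0 and G on the −y side, so G = (0.000, -40.00). The virtual corner opposite A is at (-51.20, -40.00). Tangency of A1 to VZ means the radius CZ is perpendicular to VZ and since A1 is tangent to HG there, CH ⟂ HG, with radius 13.7, so the center C sits 13.7 in from both sides at C = (-37.50, -26.30). Then |AC| = |C − A| = 45.80.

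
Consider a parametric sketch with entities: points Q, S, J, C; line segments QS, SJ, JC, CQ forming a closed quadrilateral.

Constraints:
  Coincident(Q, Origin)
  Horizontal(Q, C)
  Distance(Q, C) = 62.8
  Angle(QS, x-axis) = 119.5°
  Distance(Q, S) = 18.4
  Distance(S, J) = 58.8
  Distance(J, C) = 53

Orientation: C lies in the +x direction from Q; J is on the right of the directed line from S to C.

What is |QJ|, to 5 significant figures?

40.424

Checks: |SJ| = 58.80 ✓; |JC| = 53.00 ✓.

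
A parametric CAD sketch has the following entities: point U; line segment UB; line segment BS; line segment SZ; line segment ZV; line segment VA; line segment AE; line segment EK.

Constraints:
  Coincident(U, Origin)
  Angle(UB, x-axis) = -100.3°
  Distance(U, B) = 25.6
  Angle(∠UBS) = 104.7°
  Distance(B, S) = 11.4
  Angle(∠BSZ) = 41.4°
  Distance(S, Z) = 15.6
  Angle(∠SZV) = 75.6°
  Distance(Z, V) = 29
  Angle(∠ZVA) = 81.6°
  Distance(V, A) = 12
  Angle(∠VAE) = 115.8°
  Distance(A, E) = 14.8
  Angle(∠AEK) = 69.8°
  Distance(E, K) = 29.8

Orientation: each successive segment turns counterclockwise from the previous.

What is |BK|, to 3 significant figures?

19.2

U is at the origin; UB runs at -100.3° with length 25.6, so B = (-4.58, -25.2). ∠UBS = 104.7° gives BS at -25.0° from the x-axis; with |BS| = 11.4, S = (5.75, -30.0). ∠BSZ = 41.4° gives SZ at 114° from the x-axis; with |SZ| = 15.6, Z = (-0.491, -15.7). ∠SZV = 75.6° gives ZV at -142° from the x-axis; with |ZV| = 29.0, V = (-23.3, -33.6). ∠ZVA = 81.6° gives VA at -43.6° from the x-axis; with |VA| = 12.0, A = (-14.7, -41.8). ∠VAE = 115.8° gives AE at 20.6° from the x-axis; with |AE| = 14.8, E = (-0.799, -36.6). ∠AEK = 69.8° gives EK at 131° from the x-axis; with |EK| = 29.8, K = (-20.3, -14.1). Then |BK| = |K − B| = 19.2.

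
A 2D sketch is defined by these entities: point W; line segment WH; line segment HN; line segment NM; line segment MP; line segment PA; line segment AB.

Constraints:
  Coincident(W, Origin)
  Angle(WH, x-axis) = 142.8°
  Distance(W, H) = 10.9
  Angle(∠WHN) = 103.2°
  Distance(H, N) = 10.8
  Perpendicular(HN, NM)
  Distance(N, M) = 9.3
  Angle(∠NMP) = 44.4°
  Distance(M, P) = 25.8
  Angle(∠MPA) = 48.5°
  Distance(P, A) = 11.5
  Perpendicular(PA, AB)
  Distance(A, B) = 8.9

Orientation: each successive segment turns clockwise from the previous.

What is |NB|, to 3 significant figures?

6.17

∠MPA = 48.5° gives PA at 68.9° from the x-axis; with |PA| = 11.5, A = (-15.8, 14.4). PA ⟂ AB, so AB runs at -21.1°; with |AB| = 8.9, B = (-7.53, 11.2). Then |NB| = |B − N| = 6.17.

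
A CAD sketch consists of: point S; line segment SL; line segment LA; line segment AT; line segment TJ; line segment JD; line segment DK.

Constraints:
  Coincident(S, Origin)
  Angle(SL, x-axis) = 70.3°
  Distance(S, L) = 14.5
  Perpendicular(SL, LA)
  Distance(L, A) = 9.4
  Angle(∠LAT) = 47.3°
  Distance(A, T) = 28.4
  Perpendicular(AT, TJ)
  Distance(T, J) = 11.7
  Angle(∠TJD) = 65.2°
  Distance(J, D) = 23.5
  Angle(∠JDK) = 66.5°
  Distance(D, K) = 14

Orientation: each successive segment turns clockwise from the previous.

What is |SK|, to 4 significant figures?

4.571

S is at the origin; SL runs at 70.3° with length 14.5, so L = (4.888, 13.65). SL is perpendicular to LA, so LA runs at -19.70°; with |LA| = 9.4, A = (13.74, 10.48). ∠LAT = 47.3° gives AT at -152.4° from the x-axis; with |AT| = 28.4, T = (-11.43, -2.675). AT is perpendicular to TJ, so TJ runs at 117.6°; with |TJ| = 11.7, J = (-16.85, 7.694). ∠TJD = 65.2° gives JD at 2.800° from the x-axis; with |JD| = 23.5, D = (6.621, 8.842). ∠JDK = 66.5° gives DK at -110.7° from the x-axis; with |DK| = 14.0, K = (1.672, -4.255). Then |SK| = |K − S| = 4.571.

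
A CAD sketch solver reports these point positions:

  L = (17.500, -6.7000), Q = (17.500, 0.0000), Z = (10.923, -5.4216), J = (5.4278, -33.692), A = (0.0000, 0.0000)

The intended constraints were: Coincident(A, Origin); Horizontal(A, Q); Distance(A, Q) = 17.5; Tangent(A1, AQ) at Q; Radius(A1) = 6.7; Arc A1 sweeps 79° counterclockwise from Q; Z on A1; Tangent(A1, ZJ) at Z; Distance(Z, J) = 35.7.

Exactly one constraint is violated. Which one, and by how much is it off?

Distance(Z, J) = 35.7 — off by 6.90.

A = (0.00, 0.00) ✓; A.y = 0.00, Q.y = 0.00 ✓; |AQ| = 17.50 ✓; ∠(LQ, QA) = 90.00° ✓; |LQ| = 6.700 ✓; bearing(L→Z) − bearing(L→Q) = 79.00° ✓; |LZ| = 6.700 ✓; ∠(LZ, ZJ) = 90.00° ✓; |ZJ| = 28.80 ✗.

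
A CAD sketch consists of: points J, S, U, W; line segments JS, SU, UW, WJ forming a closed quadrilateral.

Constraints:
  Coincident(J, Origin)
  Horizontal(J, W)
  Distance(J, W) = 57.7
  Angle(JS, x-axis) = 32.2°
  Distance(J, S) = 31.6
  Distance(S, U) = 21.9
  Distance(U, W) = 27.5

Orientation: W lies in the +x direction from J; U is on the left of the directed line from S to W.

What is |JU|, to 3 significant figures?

53.3

J is at the origin; JW is horizontal with |JW| = 57.7 and W in +x, so W = (57.7, 0). JS runs at 32.2° with |JS| = 31.6, so S = (26.7, 16.8). U is determined by |SU| = 21.9 and |UW| = 27.5 together: it lies at the intersection of circle(S, 21.9) and circle(W, 27.5). With |SW| = 35.2, the foot of the radical line on SW is 13.7 from S and the perpendicular offset is √(21.9² − 13.7²) = 17.1. Taking the left-of-SW solution: U = (46.9, 25.3).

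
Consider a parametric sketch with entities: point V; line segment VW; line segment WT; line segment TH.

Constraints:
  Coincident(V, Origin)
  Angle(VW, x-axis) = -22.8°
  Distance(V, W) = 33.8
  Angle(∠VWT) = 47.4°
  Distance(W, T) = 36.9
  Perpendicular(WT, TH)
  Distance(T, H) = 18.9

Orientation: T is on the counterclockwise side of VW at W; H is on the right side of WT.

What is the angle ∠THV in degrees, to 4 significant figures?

17.76°

V is at the origin; VW runs at -22.8° with length 33.8, so W = 33.8·(cos -22.8°, sin -22.8°) = (31.16, -13.10). ∠VWT = 47.4°, so WT runs at -22.8° + (180° − 47.4°) = 109.8° from the x-axis; with |WT| = 36.9, T = W + 36.9·(cos 109.8°, sin 109.8°) = (18.66, 21.62). WT is perpendicular to TH; with |TH| = 18.9 on the right of WT, H = T + 18.9·(0.9409, 0.3387) = (36.44, 28.02). Then cos ∠THV = HT·HV / (|HT||HV|), giving 17.76°.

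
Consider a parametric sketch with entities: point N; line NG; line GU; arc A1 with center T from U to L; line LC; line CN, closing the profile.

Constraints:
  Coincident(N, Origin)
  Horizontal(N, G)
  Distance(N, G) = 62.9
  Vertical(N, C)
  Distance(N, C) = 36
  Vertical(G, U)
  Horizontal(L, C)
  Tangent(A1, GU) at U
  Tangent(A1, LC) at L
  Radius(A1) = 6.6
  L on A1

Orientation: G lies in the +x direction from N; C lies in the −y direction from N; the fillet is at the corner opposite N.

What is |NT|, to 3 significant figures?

63.5

N is at the origin; N and G share the same y with |NG| = 62.9 and G on the +x side, so G = (62.9, 0.00). N and C share the same x with |NC| = 36.0 and C on the −y side, so C = (0.00, -36.0). The virtual corner opposite N is at (62.9, -36.0). Since A1 is tangent to GU there, TU ⟂ GU and A1 meets LC tangentially, so TL is at right angles to LC, with radius 6.6, so the center T sits 6.6 in from both sides at T = (56.3, -29.4). Then |NT| = |T − N| = 63.5.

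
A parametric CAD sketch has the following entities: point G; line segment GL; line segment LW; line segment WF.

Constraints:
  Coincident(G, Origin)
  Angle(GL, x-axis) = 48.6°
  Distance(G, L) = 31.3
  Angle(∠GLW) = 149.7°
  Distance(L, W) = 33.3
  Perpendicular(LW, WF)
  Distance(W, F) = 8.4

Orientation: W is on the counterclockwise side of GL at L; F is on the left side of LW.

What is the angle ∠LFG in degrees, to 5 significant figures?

21.143°

G is at the origin; GL runs at 48.6° with length 31.3, so L = 31.3·(cos 48.6°, sin 48.6°) = (20.699, 23.478). ∠GLW = 149.7°, so LW runs at 48.6° + (180° − 149.7°) = 78.900° from the x-axis; with |LW| = 33.3, W = L + 33.3·(cos 78.900°, sin 78.900°) = (27.110, 56.156). LW is perpendicular to WF; with |WF| = 8.4 on the left of LW, F = W + 8.4·(-0.98129, 0.19252) = (18.867, 57.773). Then cos ∠LFG = FL·FG / (|FL||FG|), giving 21.143°.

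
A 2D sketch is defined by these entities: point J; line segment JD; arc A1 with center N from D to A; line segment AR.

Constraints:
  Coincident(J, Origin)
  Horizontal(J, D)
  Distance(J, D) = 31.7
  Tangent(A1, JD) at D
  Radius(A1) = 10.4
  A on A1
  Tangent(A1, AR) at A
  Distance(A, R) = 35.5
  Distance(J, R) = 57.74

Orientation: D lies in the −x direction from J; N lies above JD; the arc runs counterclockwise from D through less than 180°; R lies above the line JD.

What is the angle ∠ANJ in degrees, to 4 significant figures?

36.53°

J is at the origin; JD is horizontal with |JD| = 31.7 and D on the −x side, so D = (-31.70, 0.000). The tangent condition forces ND to be normal to JD, so N = D + (0, 10.4) = (-31.70, 10.40). Since NA ⟂ AR (tangency), |NR| = √(10.4² + 35.5²) = 36.99 regardless of where A sits on A1. So R lies on both circle(J, 57.74) and circle(N, 36.99); the above-JD intersection is R = (-33.02, 47.37). A is the foot of the tangent from R: A = (-21.83, 13.68).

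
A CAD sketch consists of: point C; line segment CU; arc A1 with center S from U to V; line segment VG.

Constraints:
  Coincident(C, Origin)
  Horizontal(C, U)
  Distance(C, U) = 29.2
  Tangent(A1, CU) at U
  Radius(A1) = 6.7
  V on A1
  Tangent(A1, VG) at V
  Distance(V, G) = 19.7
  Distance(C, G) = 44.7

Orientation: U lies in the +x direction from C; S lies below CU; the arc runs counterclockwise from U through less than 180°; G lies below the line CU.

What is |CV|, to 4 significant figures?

26.28

Checks: |SV| = 6.700 ✓; ∠(SV, VG) = 90.00° ✓; |VG| = 19.70 ✓; |CG| = 44.70 ✓.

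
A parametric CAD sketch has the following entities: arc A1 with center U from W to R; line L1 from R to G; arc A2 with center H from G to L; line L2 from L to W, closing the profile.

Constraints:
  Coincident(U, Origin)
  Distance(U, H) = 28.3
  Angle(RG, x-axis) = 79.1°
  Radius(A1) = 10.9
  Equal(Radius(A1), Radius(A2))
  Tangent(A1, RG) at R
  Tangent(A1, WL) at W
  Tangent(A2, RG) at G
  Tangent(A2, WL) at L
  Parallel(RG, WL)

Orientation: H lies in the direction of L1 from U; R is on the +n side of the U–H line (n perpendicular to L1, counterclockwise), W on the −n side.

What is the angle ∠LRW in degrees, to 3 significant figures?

52.4°

Tangency of A1 to both parallel lines with radius 10.9 puts R and W at U ± 10.9·n: R = (-10.7, 2.06), W = (10.7, -2.06). Equal radii place G and L the same way about H: G = H + 10.9·n = (-5.35, 29.9), L = H − 10.9·n = (16.1, 25.7). Then cos ∠LRW = RL·RW / (|RL||RW|), giving 52.4°.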